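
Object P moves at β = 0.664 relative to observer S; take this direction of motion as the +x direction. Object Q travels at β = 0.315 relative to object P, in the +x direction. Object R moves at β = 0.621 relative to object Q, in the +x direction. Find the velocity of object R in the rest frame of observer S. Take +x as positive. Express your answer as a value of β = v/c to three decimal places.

β = 0.952

Apply u = (u' + v)/(1 + u'v/c²) successively, working outward toward observer S.
Start: velocity of object P relative to observer S = 0.6640c.
Compose with object Q (u' = 0.315 in object P frame): u_1 = (0.315 + 0.664) / (1 + 0.315·0.664) = 0.9790/1.2092 = 0.8097.
Compose with object R (u' = 0.621 in object Q frame): u_2 = (0.621 + 0.810) / (1 + 0.621·0.810) = 1.4307/1.5028 = 0.9520.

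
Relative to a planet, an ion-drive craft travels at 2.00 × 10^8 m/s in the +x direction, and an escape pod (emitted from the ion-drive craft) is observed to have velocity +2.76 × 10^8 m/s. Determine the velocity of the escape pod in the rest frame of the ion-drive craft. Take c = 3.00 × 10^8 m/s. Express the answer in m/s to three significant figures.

v = 0.667c, u = 0.920c.
Invert the composition law: u' = (u − v)/(1 − uv/c²).
u' = (0.920 − 0.667) / (1 − (0.920)(0.667)) = 0.2533/0.3867 = 0.6552.
u' = 0.6552 × 3.00 × 10^8 m/s.

+1.97 × 10^8 m/s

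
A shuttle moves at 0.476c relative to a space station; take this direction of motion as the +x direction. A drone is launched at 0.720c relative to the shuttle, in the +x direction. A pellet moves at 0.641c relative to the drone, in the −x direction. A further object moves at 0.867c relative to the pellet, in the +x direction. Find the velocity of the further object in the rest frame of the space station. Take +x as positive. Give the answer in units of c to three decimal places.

Apply u = (u' + v)/(1 + u'v/c²) successively, working outward toward the space station.
Start: velocity of the shuttle relative to the space station = 0.4760c.
Compose with the drone (u' = 0.720 in the shuttle frame): u_1 = (0.720 + 0.476) / (1 + 0.720·0.476) = 1.1960/1.3427 = 0.8907.
Compose with the pellet (u' = -0.641 in the drone frame): u_2 = (-0.641 + 0.891) / (1 + (-0.641)·0.891) = 0.2497/0.4290 = 0.5821.
Compose with the further object (u' = 0.867 in the pellet frame): u_3 = (0.867 + 0.582) / (1 + 0.867·0.582) = 1.4491/1.5046 = 0.9631.

+0.963c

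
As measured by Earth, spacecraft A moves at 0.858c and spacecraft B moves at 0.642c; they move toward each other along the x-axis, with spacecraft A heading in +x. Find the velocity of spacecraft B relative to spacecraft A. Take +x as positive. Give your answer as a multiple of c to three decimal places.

β_A = 0.858, β_B = -0.642.
Transform to A's frame with the inverse velocity-addition law: u' = (u − v)/(1 − uv/c²), taking u = β_B and v = β_A.
u' = (-0.642 − 0.858) / (1 − (0.858)(-0.642)) = -1.5000/1.5508 = -0.9672.

-0.967c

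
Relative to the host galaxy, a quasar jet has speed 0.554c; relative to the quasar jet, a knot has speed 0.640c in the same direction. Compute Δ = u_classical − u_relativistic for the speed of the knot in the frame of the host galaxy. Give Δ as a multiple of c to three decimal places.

Galilean: u_cl = 0.640 + 0.554 = 1.1940.
Relativistic: u_rel = (0.640 + 0.554) / (1 + 0.640·0.554) = 1.1940/1.3546 = 0.8815.
Δ = 1.1940 − 0.8815 = 0.3125.
(The classical prediction exceeds c; the relativistic result does not.)

Δ = 0.313c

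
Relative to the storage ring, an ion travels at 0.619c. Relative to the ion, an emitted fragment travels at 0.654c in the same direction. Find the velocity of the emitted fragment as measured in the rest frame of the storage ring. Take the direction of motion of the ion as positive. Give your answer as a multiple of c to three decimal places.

0.906c

With v = 0.619 and u' = 0.654 (in units of c),
u = (u' + v)/(1 + u'v/c²):
u = (0.654 + 0.619) / (1 + 0.654·0.619) = 1.2730/1.4048 = 0.9062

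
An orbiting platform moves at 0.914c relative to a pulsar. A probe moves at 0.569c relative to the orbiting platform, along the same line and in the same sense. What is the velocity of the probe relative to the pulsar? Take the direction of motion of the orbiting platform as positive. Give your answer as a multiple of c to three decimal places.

With v = 0.914 and u' = 0.569 (in units of c),
u = (u' + v)/(1 + u'v/c²):
u = (0.569 + 0.914) / (1 + 0.569·0.914) = 1.4830/1.5201 = 0.9756
(Galilean addition would give +1.483c, exceeding c.)

0.976c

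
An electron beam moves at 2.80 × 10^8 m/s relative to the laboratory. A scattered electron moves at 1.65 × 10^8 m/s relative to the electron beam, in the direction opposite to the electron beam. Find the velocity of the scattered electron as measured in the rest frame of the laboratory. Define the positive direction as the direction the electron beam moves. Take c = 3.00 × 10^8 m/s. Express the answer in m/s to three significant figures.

+2.36 × 10^8 m/s

In units of c (dividing by 3.00 × 10^8 m/s): v = 0.933, u' = -0.550.
u = (u' + v)/(1 + u'v/c²):
u = (-0.550 + 0.933) / (1 + (-0.550)·0.933) = 0.3833/0.4867 = 0.7877
(Galilean addition would give +0.383c.)
Converting back: u = 0.7877 × 3.00 × 10^8 m/s.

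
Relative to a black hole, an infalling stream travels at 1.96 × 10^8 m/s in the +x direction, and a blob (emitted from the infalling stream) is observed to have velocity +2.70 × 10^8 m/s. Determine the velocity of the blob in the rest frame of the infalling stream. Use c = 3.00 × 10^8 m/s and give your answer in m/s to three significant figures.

v = 0.653c, u = 0.900c.
Invert the composition law: u' = (u − v)/(1 − uv/c²).
u' = (0.900 − 0.653) / (1 − (0.900)(0.653)) = 0.2467/0.4120 = 0.5987.
u' = 0.5987 × 3.00 × 10^8 m/s.

+1.80 × 10^8 m/s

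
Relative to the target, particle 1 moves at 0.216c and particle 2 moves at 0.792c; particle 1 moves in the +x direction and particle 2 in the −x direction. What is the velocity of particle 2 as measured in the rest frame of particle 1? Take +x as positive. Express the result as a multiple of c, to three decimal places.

β_A = 0.216, β_B = -0.792.
Transform to A's frame with the inverse velocity-addition law: u' = (u − v)/(1 − uv/c²), taking u = β_B and v = β_A.
u' = (-0.792 − 0.216) / (1 − (0.216)(-0.792)) = -1.0080/1.1711 = -0.8607.

-0.861c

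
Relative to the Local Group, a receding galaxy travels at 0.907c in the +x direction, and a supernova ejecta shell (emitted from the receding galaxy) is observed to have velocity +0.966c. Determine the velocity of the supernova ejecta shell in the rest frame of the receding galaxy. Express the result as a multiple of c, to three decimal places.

+0.476c

Invert the composition law: u' = (u − v)/(1 − uv/c²).
u' = (0.966 − 0.907) / (1 − (0.966)(0.907)) = 0.0590/0.1238 = 0.4764.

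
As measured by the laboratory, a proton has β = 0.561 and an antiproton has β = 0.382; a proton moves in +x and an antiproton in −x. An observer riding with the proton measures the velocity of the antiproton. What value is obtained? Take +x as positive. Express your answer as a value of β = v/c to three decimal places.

β = -0.777

β_A = 0.561, β_B = -0.382.
Transform to A's frame with the inverse velocity-addition law: u' = (u − v)/(1 − uv/c²), taking u = β_B and v = β_A.
u' = (-0.382 − 0.561) / (1 − (0.561)(-0.382)) = -0.9430/1.2143 = -0.7766.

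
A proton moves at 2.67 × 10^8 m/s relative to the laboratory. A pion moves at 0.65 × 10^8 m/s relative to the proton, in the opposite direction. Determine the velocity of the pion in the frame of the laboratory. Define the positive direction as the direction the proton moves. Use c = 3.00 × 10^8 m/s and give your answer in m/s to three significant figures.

In units of c (dividing by 3.00 × 10^8 m/s): v = 0.890, u' = -0.217.
u = (u' + v)/(1 + u'v/c²):
u = (-0.217 + 0.890) / (1 + (-0.217)·0.890) = 0.6733/0.8072 = 0.8342
(Galilean addition would give +0.673c.)
Converting back: u = 0.8342 × 3.00 × 10^8 m/s.

+2.50 × 10^8 m/s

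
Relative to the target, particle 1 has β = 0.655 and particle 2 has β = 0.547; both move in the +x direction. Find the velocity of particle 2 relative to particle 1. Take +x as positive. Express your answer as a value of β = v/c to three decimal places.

β = -0.168

β_A = 0.655, β_B = 0.547.
Transform to A's frame with the inverse velocity-addition law: u' = (u − v)/(1 − uv/c²), taking u = β_B and v = β_A.
u' = (0.547 − 0.655) / (1 − (0.655)(0.547)) = -0.1080/0.6417 = -0.1683.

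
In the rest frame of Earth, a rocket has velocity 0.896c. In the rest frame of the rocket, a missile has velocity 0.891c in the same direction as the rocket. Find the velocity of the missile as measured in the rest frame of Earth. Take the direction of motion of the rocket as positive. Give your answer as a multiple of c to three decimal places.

0.994c

With v = 0.896 and u' = 0.891 (in units of c),
u = (u' + v)/(1 + u'v/c²):
u = (0.891 + 0.896) / (1 + 0.891·0.896) = 1.7870/1.7983 = 0.9937
(Galilean addition would give +1.787c, exceeding c.)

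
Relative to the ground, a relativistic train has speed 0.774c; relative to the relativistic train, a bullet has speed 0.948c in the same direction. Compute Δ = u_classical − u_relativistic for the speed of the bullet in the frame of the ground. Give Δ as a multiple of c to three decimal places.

Galilean: u_cl = 0.948 + 0.774 = 1.7220.
Relativistic: u_rel = (0.948 + 0.774) / (1 + 0.948·0.774) = 1.7220/1.7338 = 0.9932.
Δ = 1.7220 − 0.9932 = 0.7288.
(The classical prediction exceeds c; the relativistic result does not.)

Δ = 0.729c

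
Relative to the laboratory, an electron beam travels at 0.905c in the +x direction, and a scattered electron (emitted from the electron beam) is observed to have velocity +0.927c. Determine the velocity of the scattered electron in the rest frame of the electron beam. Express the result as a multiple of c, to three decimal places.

Invert the composition law: u' = (u − v)/(1 − uv/c²).
u' = (0.927 − 0.905) / (1 − (0.927)(0.905)) = 0.0220/0.1611 = 0.1366.

+0.137c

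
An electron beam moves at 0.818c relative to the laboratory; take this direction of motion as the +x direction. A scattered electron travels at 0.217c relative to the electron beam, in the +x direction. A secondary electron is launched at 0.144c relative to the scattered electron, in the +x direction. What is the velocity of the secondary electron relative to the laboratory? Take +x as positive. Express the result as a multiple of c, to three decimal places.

0.908c

Apply u = (u' + v)/(1 + u'v/c²) successively, working outward toward the laboratory.
Start: velocity of the electron beam relative to the laboratory = 0.8180c.
Compose with the scattered electron (u' = 0.217 in the electron beam frame): u_1 = (0.217 + 0.818) / (1 + 0.217·0.818) = 1.0350/1.1775 = 0.8790.
Compose with the secondary electron (u' = 0.144 in the scattered electron frame): u_2 = (0.144 + 0.879) / (1 + 0.144·0.879) = 1.0230/1.1266 = 0.9080.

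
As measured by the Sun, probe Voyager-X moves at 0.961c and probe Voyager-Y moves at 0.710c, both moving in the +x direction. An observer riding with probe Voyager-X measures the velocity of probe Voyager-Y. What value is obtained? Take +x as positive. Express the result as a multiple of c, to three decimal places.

β_A = 0.961, β_B = 0.710.
Transform to A's frame with the inverse velocity-addition law: u' = (u − v)/(1 − uv/c²), taking u = β_B and v = β_A.
u' = (0.710 − 0.961) / (1 − (0.961)(0.710)) = -0.2510/0.3177 = -0.7901.

-0.790c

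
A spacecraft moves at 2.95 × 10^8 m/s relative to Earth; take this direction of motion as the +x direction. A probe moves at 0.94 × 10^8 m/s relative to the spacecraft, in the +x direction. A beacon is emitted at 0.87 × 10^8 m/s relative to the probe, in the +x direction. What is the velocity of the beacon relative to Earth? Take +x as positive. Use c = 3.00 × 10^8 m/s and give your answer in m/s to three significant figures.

Apply u = (u' + v)/(1 + u'v/c²) successively, working outward toward Earth.
(Dividing each given speed by c = 3.00 × 10^8 m/s to work in units of c.)
Start: velocity of the spacecraft relative to Earth = 0.9833c.
Compose with the probe (u' = 0.313 in the spacecraft frame): u_1 = (0.313 + 0.983) / (1 + 0.313·0.983) = 1.2967/1.3081 = 0.9913.
Compose with the beacon (u' = 0.290 in the probe frame): u_2 = (0.290 + 0.991) / (1 + 0.290·0.991) = 1.2813/1.2875 = 0.9952.
So u = 0.9952 × 3.00 × 10^8 m/s.

2.99 × 10^8 m/s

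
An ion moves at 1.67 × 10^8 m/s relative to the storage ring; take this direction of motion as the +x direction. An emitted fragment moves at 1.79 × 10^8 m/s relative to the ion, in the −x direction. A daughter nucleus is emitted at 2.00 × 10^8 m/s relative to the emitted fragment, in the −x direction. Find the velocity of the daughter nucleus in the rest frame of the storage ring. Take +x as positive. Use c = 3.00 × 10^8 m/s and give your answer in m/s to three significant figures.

Apply u = (u' + v)/(1 + u'v/c²) successively, working outward toward the storage ring.
(Dividing each given speed by c = 3.00 × 10^8 m/s to work in units of c.)
Start: velocity of the ion relative to the storage ring = 0.5567c.
Compose with the emitted fragment (u' = -0.597 in the ion frame): u_1 = (-0.597 + 0.557) / (1 + (-0.597)·0.557) = -0.0400/0.6679 = -0.0599.
Compose with the daughter nucleus (u' = -0.667 in the emitted fragment frame): u_2 = (-0.667 + (-0.060)) / (1 + (-0.667)·(-0.060)) = -0.7266/1.0399 = -0.6987.
So u = -0.6987 × 3.00 × 10^8 m/s.

-2.10 × 10^8 m/s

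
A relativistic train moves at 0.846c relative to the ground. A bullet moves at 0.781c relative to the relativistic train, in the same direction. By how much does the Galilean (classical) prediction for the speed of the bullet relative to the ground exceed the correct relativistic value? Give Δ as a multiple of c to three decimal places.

Galilean: u_cl = 0.781 + 0.846 = 1.6270.
Relativistic: u_rel = (0.781 + 0.846) / (1 + 0.781·0.846) = 1.6270/1.6607 = 0.9797.
Δ = 1.6270 − 0.9797 = 0.6473.
(The classical prediction exceeds c; the relativistic result does not.)

Δ = 0.647c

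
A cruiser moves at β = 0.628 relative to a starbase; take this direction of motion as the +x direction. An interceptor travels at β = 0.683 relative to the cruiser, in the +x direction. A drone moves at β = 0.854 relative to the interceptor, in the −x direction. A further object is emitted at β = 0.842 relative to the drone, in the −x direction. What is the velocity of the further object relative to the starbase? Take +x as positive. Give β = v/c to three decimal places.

β = -0.729

Apply u = (u' + v)/(1 + u'v/c²) successively, working outward toward the starbase.
Start: velocity of the cruiser relative to the starbase = 0.6280c.
Compose with the interceptor (u' = 0.683 in the cruiser frame): u_1 = (0.683 + 0.628) / (1 + 0.683·0.628) = 1.3110/1.4289 = 0.9175.
Compose with the drone (u' = -0.854 in the interceptor frame): u_2 = (-0.854 + 0.917) / (1 + (-0.854)·0.917) = 0.0635/0.2165 = 0.2932.
Compose with the further object (u' = -0.842 in the drone frame): u_3 = (-0.842 + 0.293) / (1 + (-0.842)·0.293) = -0.5488/0.7531 = -0.7287.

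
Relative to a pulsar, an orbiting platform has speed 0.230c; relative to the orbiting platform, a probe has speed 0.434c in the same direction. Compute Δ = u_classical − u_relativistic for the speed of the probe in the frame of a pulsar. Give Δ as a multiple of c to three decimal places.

Δ = 0.060c

Galilean: u_cl = 0.434 + 0.230 = 0.6640.
Relativistic: u_rel = (0.434 + 0.230) / (1 + 0.434·0.230) = 0.6640/1.0998 = 0.6037.
Δ = 0.6640 − 0.6037 = 0.0603.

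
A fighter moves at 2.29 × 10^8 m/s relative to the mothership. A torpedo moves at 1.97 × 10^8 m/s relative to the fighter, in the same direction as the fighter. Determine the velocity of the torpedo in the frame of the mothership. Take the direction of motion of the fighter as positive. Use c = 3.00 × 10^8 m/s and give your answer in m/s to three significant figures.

2.84 × 10^8 m/s

In units of c (dividing by 3.00 × 10^8 m/s): v = 0.763, u' = 0.657.
u = (u' + v)/(1 + u'v/c²):
u = (0.657 + 0.763) / (1 + 0.657·0.763) = 1.4200/1.5013 = 0.9459
Converting back: u = 0.9459 × 3.00 × 10^8 m/s.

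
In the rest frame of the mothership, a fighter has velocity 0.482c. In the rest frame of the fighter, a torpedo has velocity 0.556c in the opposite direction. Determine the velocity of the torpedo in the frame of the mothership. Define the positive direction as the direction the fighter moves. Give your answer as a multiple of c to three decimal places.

-0.101c

With v = 0.482 and u' = -0.556 (in units of c),
u = (u' + v)/(1 + u'v/c²):
u = (-0.556 + 0.482) / (1 + (-0.556)·0.482) = -0.0740/0.7320 = -0.1011
(Galilean addition would give -0.074c.)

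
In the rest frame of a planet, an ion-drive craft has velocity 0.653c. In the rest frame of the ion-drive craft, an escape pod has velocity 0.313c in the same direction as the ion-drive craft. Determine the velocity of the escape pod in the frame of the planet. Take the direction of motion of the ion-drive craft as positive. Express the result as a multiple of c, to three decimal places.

0.802c

With v = 0.653 and u' = 0.313 (in units of c),
u = (u' + v)/(1 + u'v/c²):
u = (0.313 + 0.653) / (1 + 0.313·0.653) = 0.9660/1.2044 = 0.8021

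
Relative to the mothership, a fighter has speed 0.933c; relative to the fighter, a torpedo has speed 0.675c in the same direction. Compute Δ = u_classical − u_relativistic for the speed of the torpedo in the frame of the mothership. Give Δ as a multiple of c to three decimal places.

Δ = 0.621c

Galilean: u_cl = 0.675 + 0.933 = 1.6080.
Relativistic: u_rel = (0.675 + 0.933) / (1 + 0.675·0.933) = 1.6080/1.6298 = 0.9866.
Δ = 1.6080 − 0.9866 = 0.6214.
(The classical prediction exceeds c; the relativistic result does not.)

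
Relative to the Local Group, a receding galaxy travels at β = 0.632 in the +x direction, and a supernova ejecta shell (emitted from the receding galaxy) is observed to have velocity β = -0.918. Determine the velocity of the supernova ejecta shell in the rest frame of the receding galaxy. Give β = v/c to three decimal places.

β = -0.981

Invert the composition law: u' = (u − v)/(1 − uv/c²).
u' = (-0.918 − 0.632) / (1 − (-0.918)(0.632)) = -1.5500/1.5802 = -0.9809.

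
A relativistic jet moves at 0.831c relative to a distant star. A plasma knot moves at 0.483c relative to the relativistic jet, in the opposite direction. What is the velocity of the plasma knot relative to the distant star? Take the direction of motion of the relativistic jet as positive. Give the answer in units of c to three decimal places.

+0.581c

With v = 0.831 and u' = -0.483 (in units of c),
u = (u' + v)/(1 + u'v/c²):
u = (-0.483 + 0.831) / (1 + (-0.483)·0.831) = 0.3480/0.5986 = 0.5813
(Galilean addition would give +0.348c.)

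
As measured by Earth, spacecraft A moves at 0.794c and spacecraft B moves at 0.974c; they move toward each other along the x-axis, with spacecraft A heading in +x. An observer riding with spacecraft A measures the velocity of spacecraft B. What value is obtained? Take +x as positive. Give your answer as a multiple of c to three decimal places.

-0.997c

β_A = 0.794, β_B = -0.974.
Transform to A's frame with the inverse velocity-addition law: u' = (u − v)/(1 − uv/c²), taking u = β_B and v = β_A.
u' = (-0.974 − 0.794) / (1 − (0.794)(-0.974)) = -1.7680/1.7734 = -0.9970.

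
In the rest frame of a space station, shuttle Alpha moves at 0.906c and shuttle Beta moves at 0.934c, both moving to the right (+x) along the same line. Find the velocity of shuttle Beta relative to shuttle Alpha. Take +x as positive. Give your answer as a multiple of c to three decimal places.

+0.182c

β_A = 0.906, β_B = 0.934.
Transform to A's frame with the inverse velocity-addition law: u' = (u − v)/(1 − uv/c²), taking u = β_B and v = β_A.
u' = (0.934 − 0.906) / (1 − (0.906)(0.934)) = 0.0280/0.1538 = 0.1821.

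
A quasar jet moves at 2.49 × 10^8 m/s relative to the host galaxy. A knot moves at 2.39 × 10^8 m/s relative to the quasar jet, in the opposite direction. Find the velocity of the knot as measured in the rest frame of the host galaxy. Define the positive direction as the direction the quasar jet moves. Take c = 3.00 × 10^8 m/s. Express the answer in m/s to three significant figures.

+2.95 × 10^7 m/s

In units of c (dividing by 3.00 × 10^8 m/s): v = 0.830, u' = -0.797.
u = (u' + v)/(1 + u'v/c²):
u = (-0.797 + 0.830) / (1 + (-0.797)·0.830) = 0.0333/0.3388 = 0.0984
(Galilean addition would give +0.033c.)
Converting back: u = 0.0984 × 3.00 × 10^8 m/s.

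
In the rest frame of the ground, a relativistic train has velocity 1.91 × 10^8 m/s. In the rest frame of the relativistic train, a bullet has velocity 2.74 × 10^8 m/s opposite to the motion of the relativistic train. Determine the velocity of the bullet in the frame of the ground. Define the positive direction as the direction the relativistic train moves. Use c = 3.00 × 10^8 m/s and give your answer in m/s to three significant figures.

-1.98 × 10^8 m/s

In units of c (dividing by 3.00 × 10^8 m/s): v = 0.637, u' = -0.913.
u = (u' + v)/(1 + u'v/c²):
u = (-0.913 + 0.637) / (1 + (-0.913)·0.637) = -0.2767/0.4185 = -0.6611
(Galilean addition would give -0.277c.)
Converting back: u = -0.6611 × 3.00 × 10^8 m/s.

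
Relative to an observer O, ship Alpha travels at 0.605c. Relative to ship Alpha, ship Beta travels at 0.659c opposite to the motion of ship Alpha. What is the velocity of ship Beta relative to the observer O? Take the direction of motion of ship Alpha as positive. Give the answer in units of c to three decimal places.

-0.090c

With v = 0.605 and u' = -0.659 (in units of c),
u = (u' + v)/(1 + u'v/c²):
u = (-0.659 + 0.605) / (1 + (-0.659)·0.605) = -0.0540/0.6013 = -0.0898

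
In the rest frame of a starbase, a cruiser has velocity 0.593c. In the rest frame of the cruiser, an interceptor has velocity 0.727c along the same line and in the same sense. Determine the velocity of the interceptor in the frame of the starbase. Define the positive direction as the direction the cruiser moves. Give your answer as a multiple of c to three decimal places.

0.922c

With v = 0.593 and u' = 0.727 (in units of c),
u = (u' + v)/(1 + u'v/c²):
u = (0.727 + 0.593) / (1 + 0.727·0.593) = 1.3200/1.4311 = 0.9224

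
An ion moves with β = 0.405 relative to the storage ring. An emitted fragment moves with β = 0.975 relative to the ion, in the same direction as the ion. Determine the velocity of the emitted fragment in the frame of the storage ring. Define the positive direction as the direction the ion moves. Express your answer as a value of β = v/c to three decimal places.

β = 0.989

With v = 0.405 and u' = 0.975 (in units of c),
u = (u' + v)/(1 + u'v/c²):
u = (0.975 + 0.405) / (1 + 0.975·0.405) = 1.3800/1.3949 = 0.9893
(Galilean addition would give +1.380c, exceeding c.)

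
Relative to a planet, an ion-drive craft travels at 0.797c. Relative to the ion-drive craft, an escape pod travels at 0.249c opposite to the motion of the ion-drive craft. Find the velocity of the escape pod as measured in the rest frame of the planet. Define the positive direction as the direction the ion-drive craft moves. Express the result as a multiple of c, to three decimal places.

+0.684c

With v = 0.797 and u' = -0.249 (in units of c),
u = (u' + v)/(1 + u'v/c²):
u = (-0.249 + 0.797) / (1 + (-0.249)·0.797) = 0.5480/0.8015 = 0.6837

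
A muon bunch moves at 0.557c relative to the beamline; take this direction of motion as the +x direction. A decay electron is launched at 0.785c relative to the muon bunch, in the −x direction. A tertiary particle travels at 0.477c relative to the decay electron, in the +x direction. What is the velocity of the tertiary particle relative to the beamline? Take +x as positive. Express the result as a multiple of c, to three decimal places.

+0.089c

Apply u = (u' + v)/(1 + u'v/c²) successively, working outward toward the beamline.
Start: velocity of the muon bunch relative to the beamline = 0.5570c.
Compose with the decay electron (u' = -0.785 in the muon bunch frame): u_1 = (-0.785 + 0.557) / (1 + (-0.785)·0.557) = -0.2280/0.5628 = -0.4051.
Compose with the tertiary particle (u' = 0.477 in the decay electron frame): u_2 = (0.477 + (-0.405)) / (1 + 0.477·(-0.405)) = 0.0719/0.8067 = 0.0891.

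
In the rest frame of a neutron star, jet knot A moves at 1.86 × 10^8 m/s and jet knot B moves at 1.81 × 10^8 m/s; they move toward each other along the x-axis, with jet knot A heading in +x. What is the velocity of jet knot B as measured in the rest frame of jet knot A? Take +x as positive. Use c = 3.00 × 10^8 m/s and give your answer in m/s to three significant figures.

-2.67 × 10^8 m/s

β_A = 0.620, β_B = -0.603 (dividing each by c = 3.00 × 10^8 m/s).
Transform to A's frame with the inverse velocity-addition law: u' = (u − v)/(1 − uv/c²), taking u = β_B and v = β_A.
u' = (-0.603 − 0.620) / (1 − (0.620)(-0.603)) = -1.2233/1.3741 = -0.8903.
u' = -0.8903 × 3.00 × 10^8 m/s.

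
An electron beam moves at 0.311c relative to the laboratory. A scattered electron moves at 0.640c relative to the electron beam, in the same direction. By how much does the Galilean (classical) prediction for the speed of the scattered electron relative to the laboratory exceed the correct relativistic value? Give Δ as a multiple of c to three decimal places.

Δ = 0.158c

Galilean: u_cl = 0.640 + 0.311 = 0.9510.
Relativistic: u_rel = (0.640 + 0.311) / (1 + 0.640·0.311) = 0.9510/1.1990 = 0.7931.
Δ = 0.9510 − 0.7931 = 0.1579.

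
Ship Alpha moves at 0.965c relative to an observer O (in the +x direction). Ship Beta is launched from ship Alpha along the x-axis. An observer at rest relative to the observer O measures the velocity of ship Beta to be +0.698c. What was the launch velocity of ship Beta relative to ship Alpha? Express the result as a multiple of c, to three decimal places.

Invert the composition law: u' = (u − v)/(1 − uv/c²).
u' = (0.698 − 0.965) / (1 − (0.698)(0.965)) = -0.2670/0.3264 = -0.8179.

-0.818c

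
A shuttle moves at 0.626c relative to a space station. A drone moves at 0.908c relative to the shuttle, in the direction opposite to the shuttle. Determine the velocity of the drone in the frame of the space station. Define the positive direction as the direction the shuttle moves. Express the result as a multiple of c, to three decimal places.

-0.653c

With v = 0.626 and u' = -0.908 (in units of c),
u = (u' + v)/(1 + u'v/c²):
u = (-0.908 + 0.626) / (1 + (-0.908)·0.626) = -0.2820/0.4316 = -0.6534
(Galilean addition would give -0.282c.)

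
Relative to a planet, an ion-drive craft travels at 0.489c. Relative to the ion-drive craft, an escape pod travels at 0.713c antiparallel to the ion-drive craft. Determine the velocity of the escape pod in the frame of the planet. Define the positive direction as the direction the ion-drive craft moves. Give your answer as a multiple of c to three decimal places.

-0.344c

With v = 0.489 and u' = -0.713 (in units of c),
u = (u' + v)/(1 + u'v/c²):
u = (-0.713 + 0.489) / (1 + (-0.713)·0.489) = -0.2240/0.6513 = -0.3439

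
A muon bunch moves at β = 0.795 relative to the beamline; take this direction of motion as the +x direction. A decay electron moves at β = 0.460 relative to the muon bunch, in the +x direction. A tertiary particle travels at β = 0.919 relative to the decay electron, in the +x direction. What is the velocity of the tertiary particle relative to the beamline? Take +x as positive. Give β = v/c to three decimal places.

Apply u = (u' + v)/(1 + u'v/c²) successively, working outward toward the beamline.
Start: velocity of the muon bunch relative to the beamline = 0.7950c.
Compose with the decay electron (u' = 0.460 in the muon bunch frame): u_1 = (0.460 + 0.795) / (1 + 0.460·0.795) = 1.2550/1.3657 = 0.9189.
Compose with the tertiary particle (u' = 0.919 in the decay electron frame): u_2 = (0.919 + 0.919) / (1 + 0.919·0.919) = 1.8379/1.8445 = 0.9964.

β = 0.996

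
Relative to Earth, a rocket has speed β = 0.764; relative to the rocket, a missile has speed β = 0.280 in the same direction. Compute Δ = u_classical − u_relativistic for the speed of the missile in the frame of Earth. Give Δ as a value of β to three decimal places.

Galilean: u_cl = 0.280 + 0.764 = 1.0440.
Relativistic: u_rel = (0.280 + 0.764) / (1 + 0.280·0.764) = 1.0440/1.2139 = 0.8600.
Δ = 1.0440 − 0.8600 = 0.1840.
(The classical prediction exceeds c; the relativistic result does not.)

Δ = 0.184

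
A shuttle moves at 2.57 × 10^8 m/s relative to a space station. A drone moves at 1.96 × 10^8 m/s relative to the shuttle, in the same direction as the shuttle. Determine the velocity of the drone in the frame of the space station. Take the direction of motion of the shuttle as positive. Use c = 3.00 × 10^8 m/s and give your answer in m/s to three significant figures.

In units of c (dividing by 3.00 × 10^8 m/s): v = 0.857, u' = 0.653.
u = (u' + v)/(1 + u'v/c²):
u = (0.653 + 0.857) / (1 + 0.653·0.857) = 1.5100/1.5597 = 0.9681
Converting back: u = 0.9681 × 3.00 × 10^8 m/s.

2.90 × 10^8 m/s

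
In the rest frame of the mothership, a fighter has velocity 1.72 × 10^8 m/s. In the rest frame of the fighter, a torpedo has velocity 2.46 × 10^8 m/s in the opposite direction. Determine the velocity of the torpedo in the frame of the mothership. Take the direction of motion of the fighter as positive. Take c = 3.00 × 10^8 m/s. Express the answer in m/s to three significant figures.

In units of c (dividing by 3.00 × 10^8 m/s): v = 0.573, u' = -0.820.
u = (u' + v)/(1 + u'v/c²):
u = (-0.820 + 0.573) / (1 + (-0.820)·0.573) = -0.2467/0.5299 = -0.4655
(Galilean addition would give -0.247c.)
Converting back: u = -0.4655 × 3.00 × 10^8 m/s.

-1.40 × 10^8 m/s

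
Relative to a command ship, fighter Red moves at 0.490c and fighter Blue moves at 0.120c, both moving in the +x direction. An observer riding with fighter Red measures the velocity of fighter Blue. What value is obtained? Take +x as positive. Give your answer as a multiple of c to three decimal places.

β_A = 0.490, β_B = 0.120.
Transform to A's frame with the inverse velocity-addition law: u' = (u − v)/(1 − uv/c²), taking u = β_B and v = β_A.
u' = (0.120 − 0.490) / (1 − (0.490)(0.120)) = -0.3700/0.9412 = -0.3931.

-0.393c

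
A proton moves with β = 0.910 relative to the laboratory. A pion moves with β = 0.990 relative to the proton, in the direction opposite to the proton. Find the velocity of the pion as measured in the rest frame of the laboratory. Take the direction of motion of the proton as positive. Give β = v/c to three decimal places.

With v = 0.910 and u' = -0.990 (in units of c),
u = (u' + v)/(1 + u'v/c²):
u = (-0.990 + 0.910) / (1 + (-0.990)·0.910) = -0.0800/0.0991 = -0.8073

β = -0.807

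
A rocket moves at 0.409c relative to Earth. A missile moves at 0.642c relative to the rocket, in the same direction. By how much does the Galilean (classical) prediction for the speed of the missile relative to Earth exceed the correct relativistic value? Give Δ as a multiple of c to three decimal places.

Δ = 0.219c

Galilean: u_cl = 0.642 + 0.409 = 1.0510.
Relativistic: u_rel = (0.642 + 0.409) / (1 + 0.642·0.409) = 1.0510/1.2626 = 0.8324.
Δ = 1.0510 − 0.8324 = 0.2186.
(The classical prediction exceeds c; the relativistic result does not.)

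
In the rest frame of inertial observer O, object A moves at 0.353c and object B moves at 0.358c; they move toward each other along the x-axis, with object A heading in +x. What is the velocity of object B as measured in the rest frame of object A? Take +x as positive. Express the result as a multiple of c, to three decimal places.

-0.631c

β_A = 0.353, β_B = -0.358.
Transform to A's frame with the inverse velocity-addition law: u' = (u − v)/(1 − uv/c²), taking u = β_B and v = β_A.
u' = (-0.358 − 0.353) / (1 − (0.353)(-0.358)) = -0.7110/1.1264 = -0.6312.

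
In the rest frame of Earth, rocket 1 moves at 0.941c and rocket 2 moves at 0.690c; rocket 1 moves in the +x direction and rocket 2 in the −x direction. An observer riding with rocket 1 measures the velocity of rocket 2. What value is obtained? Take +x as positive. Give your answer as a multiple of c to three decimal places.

β_A = 0.941, β_B = -0.690.
Transform to A's frame with the inverse velocity-addition law: u' = (u − v)/(1 − uv/c²), taking u = β_B and v = β_A.
u' = (-0.690 − 0.941) / (1 − (0.941)(-0.690)) = -1.6310/1.6493 = -0.9889.

-0.989c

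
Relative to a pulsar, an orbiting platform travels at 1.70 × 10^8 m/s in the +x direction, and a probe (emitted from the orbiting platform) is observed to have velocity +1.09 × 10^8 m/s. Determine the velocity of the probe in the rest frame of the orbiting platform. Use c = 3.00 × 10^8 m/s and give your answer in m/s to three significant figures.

v = 0.567c, u = 0.363c.
Invert the composition law: u' = (u − v)/(1 − uv/c²).
u' = (0.363 − 0.567) / (1 − (0.363)(0.567)) = -0.2033/0.7941 = -0.2561.
u' = -0.2561 × 3.00 × 10^8 m/s.

-7.68 × 10^7 m/s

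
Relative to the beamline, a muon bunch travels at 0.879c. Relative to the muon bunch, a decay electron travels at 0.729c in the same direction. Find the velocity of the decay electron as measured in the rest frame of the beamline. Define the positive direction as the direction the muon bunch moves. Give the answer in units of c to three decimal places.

With v = 0.879 and u' = 0.729 (in units of c),
u = (u' + v)/(1 + u'v/c²):
u = (0.729 + 0.879) / (1 + 0.729·0.879) = 1.6080/1.6408 = 0.9800
(Galilean addition would give +1.608c, exceeding c.)

0.980c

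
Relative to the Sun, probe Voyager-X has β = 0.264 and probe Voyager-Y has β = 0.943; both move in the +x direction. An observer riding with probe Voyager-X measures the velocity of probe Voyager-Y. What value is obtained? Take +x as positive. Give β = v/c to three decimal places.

β = +0.904

β_A = 0.264, β_B = 0.943.
Transform to A's frame with the inverse velocity-addition law: u' = (u − v)/(1 − uv/c²), taking u = β_B and v = β_A.
u' = (0.943 − 0.264) / (1 − (0.264)(0.943)) = 0.6790/0.7510 = 0.9041.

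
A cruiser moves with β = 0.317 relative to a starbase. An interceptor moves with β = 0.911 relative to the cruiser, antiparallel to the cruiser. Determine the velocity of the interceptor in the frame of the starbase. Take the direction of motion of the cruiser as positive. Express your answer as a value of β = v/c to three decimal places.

With v = 0.317 and u' = -0.911 (in units of c),
u = (u' + v)/(1 + u'v/c²):
u = (-0.911 + 0.317) / (1 + (-0.911)·0.317) = -0.5940/0.7112 = -0.8352

β = -0.835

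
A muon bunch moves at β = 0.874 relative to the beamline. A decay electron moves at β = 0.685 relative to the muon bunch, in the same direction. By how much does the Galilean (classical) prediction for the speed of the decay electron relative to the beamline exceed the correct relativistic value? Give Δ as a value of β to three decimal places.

Δ = 0.584

Galilean: u_cl = 0.685 + 0.874 = 1.5590.
Relativistic: u_rel = (0.685 + 0.874) / (1 + 0.685·0.874) = 1.5590/1.5987 = 0.9752.
Δ = 1.5590 − 0.9752 = 0.5838.
(The classical prediction exceeds c; the relativistic result does not.)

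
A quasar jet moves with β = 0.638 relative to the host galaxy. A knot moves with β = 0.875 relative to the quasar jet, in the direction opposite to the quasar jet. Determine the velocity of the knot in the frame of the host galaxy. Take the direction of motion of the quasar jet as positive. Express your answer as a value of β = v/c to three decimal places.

β = -0.537

With v = 0.638 and u' = -0.875 (in units of c),
u = (u' + v)/(1 + u'v/c²):
u = (-0.875 + 0.638) / (1 + (-0.875)·0.638) = -0.2370/0.4417 = -0.5365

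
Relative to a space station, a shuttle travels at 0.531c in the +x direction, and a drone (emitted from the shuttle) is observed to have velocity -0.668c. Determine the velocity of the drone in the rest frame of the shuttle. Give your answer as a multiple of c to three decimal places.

Invert the composition law: u' = (u − v)/(1 − uv/c²).
u' = (-0.668 − 0.531) / (1 − (-0.668)(0.531)) = -1.1990/1.3547 = -0.8851.

-0.885c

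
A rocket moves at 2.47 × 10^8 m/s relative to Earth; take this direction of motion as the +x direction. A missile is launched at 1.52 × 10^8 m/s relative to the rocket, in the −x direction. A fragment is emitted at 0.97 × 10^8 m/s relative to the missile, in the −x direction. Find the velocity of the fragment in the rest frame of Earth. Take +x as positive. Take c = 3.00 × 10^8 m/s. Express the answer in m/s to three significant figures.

Apply u = (u' + v)/(1 + u'v/c²) successively, working outward toward Earth.
(Dividing each given speed by c = 3.00 × 10^8 m/s to work in units of c.)
Start: velocity of the rocket relative to Earth = 0.8233c.
Compose with the missile (u' = -0.507 in the rocket frame): u_1 = (-0.507 + 0.823) / (1 + (-0.507)·0.823) = 0.3167/0.5828 = 0.5433.
Compose with the fragment (u' = -0.323 in the missile frame): u_2 = (-0.323 + 0.543) / (1 + (-0.323)·0.543) = 0.2200/0.8243 = 0.2669.
So u = 0.2669 × 3.00 × 10^8 m/s.

+8.01 × 10^7 m/s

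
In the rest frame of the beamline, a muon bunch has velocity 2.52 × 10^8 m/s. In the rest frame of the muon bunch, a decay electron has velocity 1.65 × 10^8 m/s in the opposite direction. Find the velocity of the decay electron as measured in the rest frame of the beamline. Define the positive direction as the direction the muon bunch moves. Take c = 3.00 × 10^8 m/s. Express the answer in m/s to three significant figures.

In units of c (dividing by 3.00 × 10^8 m/s): v = 0.840, u' = -0.550.
u = (u' + v)/(1 + u'v/c²):
u = (-0.550 + 0.840) / (1 + (-0.550)·0.840) = 0.2900/0.5380 = 0.5390
Converting back: u = 0.5390 × 3.00 × 10^8 m/s.

+1.62 × 10^8 m/s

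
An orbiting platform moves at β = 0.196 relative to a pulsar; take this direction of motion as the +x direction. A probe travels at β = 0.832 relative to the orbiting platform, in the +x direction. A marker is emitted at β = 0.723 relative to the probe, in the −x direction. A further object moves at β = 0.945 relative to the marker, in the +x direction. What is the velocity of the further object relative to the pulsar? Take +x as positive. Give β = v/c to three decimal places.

Apply u = (u' + v)/(1 + u'v/c²) successively, working outward toward the pulsar.
Start: velocity of the orbiting platform relative to the pulsar = 0.1960c.
Compose with the probe (u' = 0.832 in the orbiting platform frame): u_1 = (0.832 + 0.196) / (1 + 0.832·0.196) = 1.0280/1.1631 = 0.8839.
Compose with the marker (u' = -0.723 in the probe frame): u_2 = (-0.723 + 0.884) / (1 + (-0.723)·0.884) = 0.1609/0.3610 = 0.4457.
Compose with the further object (u' = 0.945 in the marker frame): u_3 = (0.945 + 0.446) / (1 + 0.945·0.446) = 1.3907/1.4211 = 0.9785.

β = +0.979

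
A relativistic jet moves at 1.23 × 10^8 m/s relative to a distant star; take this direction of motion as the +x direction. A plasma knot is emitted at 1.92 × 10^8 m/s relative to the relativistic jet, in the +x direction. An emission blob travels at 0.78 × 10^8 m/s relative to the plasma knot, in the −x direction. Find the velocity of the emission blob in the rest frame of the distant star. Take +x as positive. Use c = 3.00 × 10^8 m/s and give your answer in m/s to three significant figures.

Apply u = (u' + v)/(1 + u'v/c²) successively, working outward toward the distant star.
(Dividing each given speed by c = 3.00 × 10^8 m/s to work in units of c.)
Start: velocity of the relativistic jet relative to the distant star = 0.4100c.
Compose with the plasma knot (u' = 0.640 in the relativistic jet frame): u_1 = (0.640 + 0.410) / (1 + 0.640·0.410) = 1.0500/1.2624 = 0.8317.
Compose with the emission blob (u' = -0.260 in the plasma knot frame): u_2 = (-0.260 + 0.832) / (1 + (-0.260)·0.832) = 0.5717/0.7837 = 0.7295.
So u = 0.7295 × 3.00 × 10^8 m/s.

+2.19 × 10^8 m/s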